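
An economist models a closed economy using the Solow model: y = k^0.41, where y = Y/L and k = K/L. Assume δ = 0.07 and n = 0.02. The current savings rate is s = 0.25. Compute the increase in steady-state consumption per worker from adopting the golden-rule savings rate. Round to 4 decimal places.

The effective depreciation rate is n + δ = 0.02 + 0.07 = 0.09.
Current steady state (s = 0.25): k* = (0.25/0.09)^(1/0.59) ≈ 5.6498, y* = 5.6498^0.41 ≈ 2.0339, c* = (1−0.25)·2.0339 ≈ 1.5254.
Setting f'(k) = n+δ gives 0.41·k^(0.41−1) = 0.09, hence k_gold = (0.41/0.09)^(1/0.59) ≈ 13.0669.
y_gold = 13.0669^0.41 ≈ 2.8683, c_gold = y_gold − 0.09·k_gold ≈ 1.6923.
Gain: Δc = 1.6923 − 1.5254 ≈ 0.1669.

Δc ≈ 0.1669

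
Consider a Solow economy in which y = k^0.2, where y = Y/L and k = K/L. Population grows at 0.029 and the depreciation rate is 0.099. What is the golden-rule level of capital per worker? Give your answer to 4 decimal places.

k_gold ≈ 1.7469

Capital per worker breaks even when investment replaces (n + δ)·k; here n + δ = 0.128.
Maximizing c = f(k) − (n+δ)·k gives f'(k) = n+δ, i.e. 0.2·k^(0.2−1) = 0.128, so k_gold = (0.2/0.128)^(1/0.8) ≈ 1.7469.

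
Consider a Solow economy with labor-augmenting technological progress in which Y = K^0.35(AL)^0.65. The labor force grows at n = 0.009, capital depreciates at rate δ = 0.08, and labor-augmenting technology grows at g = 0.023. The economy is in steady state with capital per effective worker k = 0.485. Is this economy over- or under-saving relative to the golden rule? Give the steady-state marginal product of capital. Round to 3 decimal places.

n + g + δ = 0.009 + 0.023 + 0.08 = 0.112.
MPK = 0.35·k^(0.35−1) = 0.35·0.485^(-0.65) ≈ 0.5602.
MPK > 0.112, so the economy is dynamically efficient (under-saving).

under-saving; MPK ≈ 0.560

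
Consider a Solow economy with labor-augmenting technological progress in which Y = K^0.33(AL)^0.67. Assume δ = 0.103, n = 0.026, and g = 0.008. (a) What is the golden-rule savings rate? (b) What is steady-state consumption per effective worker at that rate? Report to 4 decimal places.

The effective depreciation rate is n + g + δ = 0.026 + 0.008 + 0.103 = 0.137.
For Cobb-Douglas, s_gold equals capital's share: s_gold = 0.33.
At the golden rule the marginal product of capital equals n+g+δ: 0.33·k^(0.33−1) = 0.137. Solving, k_gold = (0.33/0.137)^(1/0.67) ≈ 3.7140.
y_gold = 3.7140^0.33 ≈ 1.5419; c_gold = (1−0.33)·y_gold ≈ 1.0331.

(a) s_gold = 0.3300; (b) c_gold ≈ 1.0331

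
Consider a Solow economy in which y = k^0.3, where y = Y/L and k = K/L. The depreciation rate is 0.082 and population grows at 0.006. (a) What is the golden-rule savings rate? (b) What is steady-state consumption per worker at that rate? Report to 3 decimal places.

n + δ = 0.006 + 0.082 = 0.088.
For Cobb-Douglas, s_gold equals capital's share: s_gold = 0.3.
Golden rule sets MPK = n+δ: 0.3·k^(0.3−1) = 0.088, so k_gold = (0.3/0.088)^(1/0.7) ≈ 5.7665.
y_gold = 5.7665^0.3 ≈ 1.6915; c_gold = (1−0.3)·y_gold ≈ 1.1841.

(a) s_gold = 0.300; (b) c_gold ≈ 1.184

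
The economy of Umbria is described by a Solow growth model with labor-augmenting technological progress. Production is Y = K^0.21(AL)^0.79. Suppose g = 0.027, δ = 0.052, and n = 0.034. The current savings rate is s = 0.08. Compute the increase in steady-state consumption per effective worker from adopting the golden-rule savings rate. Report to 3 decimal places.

Break-even investment rate: n + g + δ = 0.034 + 0.027 + 0.052 = 0.113.
Current steady state (s = 0.08): k* = (0.08/0.113)^(1/0.79) ≈ 0.6459, y* = 0.6459^0.21 ≈ 0.9123, c* = (1−0.08)·0.9123 ≈ 0.8393.
Golden rule sets MPK = n+g+δ: 0.21·k^(0.21−1) = 0.113, so k_gold = (0.21/0.113)^(1/0.79) ≈ 2.1912.
y_gold = 2.1912^0.21 ≈ 1.1791, c_gold = y_gold − 0.113·k_gold ≈ 0.9315.
Gain: Δc = 0.9315 − 0.8393 ≈ 0.0922.

Δc ≈ 0.092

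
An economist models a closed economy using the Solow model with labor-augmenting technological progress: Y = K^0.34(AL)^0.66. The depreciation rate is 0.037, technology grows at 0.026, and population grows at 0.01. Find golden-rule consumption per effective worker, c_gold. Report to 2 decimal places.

c_gold ≈ 1.46

Capital per effective worker breaks even when investment replaces (n + g + δ)·k; here n + g + δ = 0.073.
Maximizing c = f(k) − (n+g+δ)·k gives f'(k) = n+g+δ, i.e. 0.34·k^(0.34−1) = 0.073, so k_gold = (0.34/0.073)^(1/0.66) ≈ 10.2886.
y_gold = 10.2886^0.34 ≈ 2.2090.
c_gold = y_gold − (n+g+δ)·k_gold = 2.2090 − 0.073·10.2886 ≈ 1.4580.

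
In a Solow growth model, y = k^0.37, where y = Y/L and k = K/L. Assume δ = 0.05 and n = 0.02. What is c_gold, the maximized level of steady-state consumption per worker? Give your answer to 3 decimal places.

n + δ = 0.02 + 0.05 = 0.07.
At the golden rule the marginal product of capital equals n+δ: 0.37·k^(0.37−1) = 0.07. Solving, k_gold = (0.37/0.07)^(1/0.63) ≈ 14.0535.
y_gold = 14.0535^0.37 ≈ 2.6588.
c_gold = y_gold − (n+δ)·k_gold = 2.6588 − 0.07·14.0535 ≈ 1.6750.

c_gold ≈ 1.675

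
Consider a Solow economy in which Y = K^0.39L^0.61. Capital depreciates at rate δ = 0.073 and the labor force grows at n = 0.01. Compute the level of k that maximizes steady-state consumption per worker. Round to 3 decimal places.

k_gold ≈ 12.636

The effective depreciation rate is n + δ = 0.01 + 0.073 = 0.083.
Golden rule sets MPK = n+δ: 0.39·k^(0.39−1) = 0.083, so k_gold = (0.39/0.083)^(1/0.61) ≈ 12.6362.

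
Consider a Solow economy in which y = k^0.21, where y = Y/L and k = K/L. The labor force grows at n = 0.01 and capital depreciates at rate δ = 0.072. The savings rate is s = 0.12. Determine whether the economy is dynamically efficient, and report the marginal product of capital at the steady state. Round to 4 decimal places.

Break-even investment rate: n + δ = 0.01 + 0.072 = 0.082.
Steady-state k*: s·k^0.21 = 0.082·k gives k* = (0.12/0.082)^(1/0.79) ≈ 1.6193.
MPK = 0.21·1.6193^(-0.79) ≈ 0.1435.
MPK > n+δ = 0.082, so the economy is dynamically efficient (under-saving).

dynamically efficient; MPK ≈ 0.1435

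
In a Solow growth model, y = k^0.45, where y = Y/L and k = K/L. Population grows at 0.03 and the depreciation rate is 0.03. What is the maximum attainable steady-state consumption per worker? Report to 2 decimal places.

Capital per worker breaks even when investment replaces (n + δ)·k; here n + δ = 0.06.
At the golden rule the marginal product of capital equals n+δ: 0.45·k^(0.45−1) = 0.06. Solving, k_gold = (0.45/0.06)^(1/0.55) ≈ 38.9960.
y_gold = 38.9960^0.45 ≈ 5.1995.
c_gold = y_gold − (n+δ)·k_gold = 5.1995 − 0.06·38.9960 ≈ 2.8597.

c_gold ≈ 2.86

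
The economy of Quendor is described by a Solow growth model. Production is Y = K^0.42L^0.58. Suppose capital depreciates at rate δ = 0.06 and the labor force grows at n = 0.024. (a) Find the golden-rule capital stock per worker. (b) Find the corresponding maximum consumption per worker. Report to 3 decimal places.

n + δ = 0.024 + 0.06 = 0.084.
At the golden rule the marginal product of capital equals n+δ: 0.42·k^(0.42−1) = 0.084. Solving, k_gold = (0.42/0.084)^(1/0.58) ≈ 16.0369.
y_gold = 16.0369^0.42 ≈ 3.2074; c_gold = y_gold − 0.084·k_gold ≈ 1.8603.

(a) k_gold ≈ 16.037; (b) c_gold ≈ 1.860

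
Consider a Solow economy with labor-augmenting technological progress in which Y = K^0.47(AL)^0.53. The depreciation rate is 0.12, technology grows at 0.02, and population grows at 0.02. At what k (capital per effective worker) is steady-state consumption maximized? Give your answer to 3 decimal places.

The effective depreciation rate is n + g + δ = 0.02 + 0.02 + 0.12 = 0.16.
Setting f'(k) = n+g+δ gives 0.47·k^(0.47−1) = 0.16, hence k_gold = (0.47/0.16)^(1/0.53) ≈ 7.6380.

k_gold ≈ 7.638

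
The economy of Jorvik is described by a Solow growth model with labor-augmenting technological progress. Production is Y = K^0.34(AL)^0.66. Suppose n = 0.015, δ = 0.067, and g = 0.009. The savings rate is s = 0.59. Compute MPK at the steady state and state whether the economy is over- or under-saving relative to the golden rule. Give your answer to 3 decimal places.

over-saving; MPK ≈ 0.052

Capital per effective worker breaks even when investment replaces (n + g + δ)·k; here n + g + δ = 0.091.
Steady-state k*: s·k^0.34 = 0.091·k gives k* = (0.59/0.091)^(1/0.66) ≈ 16.9831.
MPK = 0.34·16.9831^(-0.66) ≈ 0.0524.
MPK < n+g+δ = 0.091, so the economy is dynamically inefficient (over-saving).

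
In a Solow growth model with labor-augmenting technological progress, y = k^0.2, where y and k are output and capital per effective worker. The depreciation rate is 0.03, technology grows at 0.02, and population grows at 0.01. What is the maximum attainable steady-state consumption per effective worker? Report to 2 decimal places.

c_gold ≈ 1.08

The effective depreciation rate is n + g + δ = 0.01 + 0.02 + 0.03 = 0.06.
Setting f'(k) = n+g+δ gives 0.2·k^(0.2−1) = 0.06, hence k_gold = (0.2/0.06)^(1/0.8) ≈ 4.5040.
y_gold = 4.5040^0.2 ≈ 1.3512.
c_gold = y_gold − (n+g+δ)·k_gold = 1.3512 − 0.06·4.5040 ≈ 1.0810.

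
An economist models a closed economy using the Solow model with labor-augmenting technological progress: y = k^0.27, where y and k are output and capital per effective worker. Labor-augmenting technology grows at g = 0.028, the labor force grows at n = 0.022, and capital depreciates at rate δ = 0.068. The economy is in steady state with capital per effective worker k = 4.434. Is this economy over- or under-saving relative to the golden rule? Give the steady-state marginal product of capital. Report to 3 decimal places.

Capital per effective worker breaks even when investment replaces (n + g + δ)·k; here n + g + δ = 0.118.
MPK = 0.27·k^(0.27−1) = 0.27·4.434^(-0.73) ≈ 0.0910.
MPK < 0.118, so the economy is dynamically inefficient (over-saving).

over-saving; MPK ≈ 0.091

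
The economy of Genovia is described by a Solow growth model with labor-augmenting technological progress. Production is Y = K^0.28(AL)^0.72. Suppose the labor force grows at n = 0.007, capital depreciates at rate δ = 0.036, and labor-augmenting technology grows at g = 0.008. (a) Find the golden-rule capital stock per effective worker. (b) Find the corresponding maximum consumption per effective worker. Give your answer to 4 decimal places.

Capital per effective worker breaks even when investment replaces (n + g + δ)·k; here n + g + δ = 0.051.
Golden rule sets MPK = n+g+δ: 0.28·k^(0.28−1) = 0.051, so k_gold = (0.28/0.051)^(1/0.72) ≈ 10.6465.
y_gold = 10.6465^0.28 ≈ 1.9392; c_gold = y_gold − 0.051·k_gold ≈ 1.3962.

(a) k_gold ≈ 10.6465; (b) c_gold ≈ 1.3962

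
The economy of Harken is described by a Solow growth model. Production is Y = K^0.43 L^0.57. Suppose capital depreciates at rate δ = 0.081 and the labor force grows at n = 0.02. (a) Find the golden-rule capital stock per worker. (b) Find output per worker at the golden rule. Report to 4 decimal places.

(a) k_gold ≈ 12.6989; (b) y_gold ≈ 2.9828

n + δ = 0.02 + 0.081 = 0.101.
At the golden rule the marginal product of capital equals n+δ: 0.43·k^(0.43−1) = 0.101. Solving, k_gold = (0.43/0.101)^(1/0.57) ≈ 12.6989.
y_gold = 12.6989^0.43 ≈ 2.9828.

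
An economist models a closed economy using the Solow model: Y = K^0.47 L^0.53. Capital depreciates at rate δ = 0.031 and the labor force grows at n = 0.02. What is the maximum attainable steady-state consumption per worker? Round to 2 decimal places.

The effective depreciation rate is n + δ = 0.02 + 0.031 = 0.051.
Setting f'(k) = n+δ gives 0.47·k^(0.47−1) = 0.051, hence k_gold = (0.47/0.051)^(1/0.53) ≈ 66.0486.
y_gold = 66.0486^0.47 ≈ 7.1670.
c_gold = y_gold − (n+δ)·k_gold = 7.1670 − 0.051·66.0486 ≈ 3.7985.

c_gold ≈ 3.80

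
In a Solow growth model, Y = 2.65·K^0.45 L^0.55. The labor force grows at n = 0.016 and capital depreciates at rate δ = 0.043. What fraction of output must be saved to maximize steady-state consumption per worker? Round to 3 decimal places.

s_gold = 0.450

n + δ = 0.016 + 0.043 = 0.059.
At the golden rule MPK = n+δ, and in any Cobb-Douglas steady state s = (n+δ)·k/y = MPK·k/y = capital's share 0.45.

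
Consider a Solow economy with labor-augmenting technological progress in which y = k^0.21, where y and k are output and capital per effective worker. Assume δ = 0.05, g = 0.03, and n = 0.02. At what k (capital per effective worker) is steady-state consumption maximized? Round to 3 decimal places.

Capital per effective worker breaks even when investment replaces (n + g + δ)·k; here n + g + δ = 0.1.
Golden rule sets MPK = n+g+δ: 0.21·k^(0.21−1) = 0.1, so k_gold = (0.21/0.1)^(1/0.79) ≈ 2.5578.

k_gold ≈ 2.558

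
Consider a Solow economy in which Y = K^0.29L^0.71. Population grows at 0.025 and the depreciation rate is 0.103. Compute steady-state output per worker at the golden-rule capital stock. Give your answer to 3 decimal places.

Capital per worker breaks even when investment replaces (n + δ)·k; here n + δ = 0.128.
Golden rule sets MPK = n+δ: 0.29·k^(0.29−1) = 0.128, so k_gold = (0.29/0.128)^(1/0.71) ≈ 3.1642.
Output: y_gold = k_gold^0.29 = 3.1642^0.29 ≈ 1.3966.

y_gold ≈ 1.397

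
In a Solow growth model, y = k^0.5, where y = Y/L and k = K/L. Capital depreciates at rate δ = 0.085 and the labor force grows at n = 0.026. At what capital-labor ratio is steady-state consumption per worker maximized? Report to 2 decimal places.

k_gold ≈ 20.29

Capital per worker breaks even when investment replaces (n + δ)·k; here n + δ = 0.111.
Golden rule sets MPK = n+δ: 0.5·k^(0.5−1) = 0.111, so k_gold = (0.5/0.111)^(1/0.5) ≈ 20.2906.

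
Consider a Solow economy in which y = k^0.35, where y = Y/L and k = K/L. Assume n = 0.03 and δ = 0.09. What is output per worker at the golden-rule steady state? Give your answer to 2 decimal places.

y_gold ≈ 1.78

Capital per worker breaks even when investment replaces (n + δ)·k; here n + δ = 0.12.
Maximizing c = f(k) − (n+δ)·k gives f'(k) = n+δ, i.e. 0.35·k^(0.35−1) = 0.12, so k_gold = (0.35/0.12)^(1/0.65) ≈ 5.1905.
Output: y_gold = k_gold^0.35 = 5.1905^0.35 ≈ 1.7796.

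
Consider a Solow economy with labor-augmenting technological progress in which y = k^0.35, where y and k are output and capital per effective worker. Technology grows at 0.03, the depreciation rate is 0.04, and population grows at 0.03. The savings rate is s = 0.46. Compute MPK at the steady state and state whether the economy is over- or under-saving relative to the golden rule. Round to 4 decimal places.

n + g + δ = 0.03 + 0.03 + 0.04 = 0.1.
Steady-state k*: s·k^0.35 = 0.1·k gives k* = (0.46/0.1)^(1/0.65) ≈ 10.4623.
MPK = 0.35·10.4623^(-0.65) ≈ 0.0761.
MPK < n+g+δ = 0.1, so the economy is dynamically inefficient (over-saving).

over-saving; MPK ≈ 0.0761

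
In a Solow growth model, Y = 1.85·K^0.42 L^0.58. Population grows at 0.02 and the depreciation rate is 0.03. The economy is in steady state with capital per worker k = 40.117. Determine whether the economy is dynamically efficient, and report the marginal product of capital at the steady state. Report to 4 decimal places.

dynamically efficient; MPK ≈ 0.0913

The effective depreciation rate is n + δ = 0.02 + 0.03 = 0.05.
MPK = 0.42·1.85·k^(0.42−1) = 0.42·1.85·40.117^(-0.58) ≈ 0.0913.
MPK > 0.05, so the economy is dynamically efficient (under-saving).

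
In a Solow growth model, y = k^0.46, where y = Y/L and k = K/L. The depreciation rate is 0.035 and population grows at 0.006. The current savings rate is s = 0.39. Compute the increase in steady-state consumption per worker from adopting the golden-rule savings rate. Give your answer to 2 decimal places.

n + δ = 0.006 + 0.035 = 0.041.
Current steady state (s = 0.39): k* = (0.39/0.041)^(1/0.54) ≈ 64.8084, y* = 64.8084^0.46 ≈ 6.8132, c* = (1−0.39)·6.8132 ≈ 4.1560.
Golden rule sets MPK = n+δ: 0.46·k^(0.46−1) = 0.041, so k_gold = (0.46/0.041)^(1/0.54) ≈ 87.9825.
y_gold = 87.9825^0.46 ≈ 7.8419, c_gold = y_gold − 0.041·k_gold ≈ 4.2346.
Gain: Δc = 4.2346 − 4.1560 ≈ 0.0786.

Δc ≈ 0.08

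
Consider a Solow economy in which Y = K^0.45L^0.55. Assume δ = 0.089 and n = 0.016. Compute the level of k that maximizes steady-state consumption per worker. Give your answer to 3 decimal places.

k_gold ≈ 14.097

Break-even investment rate: n + δ = 0.016 + 0.089 = 0.105.
Golden rule sets MPK = n+δ: 0.45·k^(0.45−1) = 0.105, so k_gold = (0.45/0.105)^(1/0.55) ≈ 14.0972.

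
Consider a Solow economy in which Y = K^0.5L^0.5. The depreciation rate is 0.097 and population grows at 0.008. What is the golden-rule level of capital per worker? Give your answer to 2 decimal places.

k_gold ≈ 22.68

Break-even investment rate: n + δ = 0.008 + 0.097 = 0.105.
Maximizing c = f(k) − (n+δ)·k gives f'(k) = n+δ, i.e. 0.5·k^(0.5−1) = 0.105, so k_gold = (0.5/0.105)^(1/0.5) ≈ 22.6757.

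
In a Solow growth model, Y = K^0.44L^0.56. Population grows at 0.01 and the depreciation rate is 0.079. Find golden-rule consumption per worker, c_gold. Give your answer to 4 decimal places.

Break-even investment rate: n + δ = 0.01 + 0.079 = 0.089.
Golden rule sets MPK = n+δ: 0.44·k^(0.44−1) = 0.089, so k_gold = (0.44/0.089)^(1/0.56) ≈ 17.3539.
y_gold = 17.3539^0.44 ≈ 3.5102.
c_gold = y_gold − (n+δ)·k_gold = 3.5102 − 0.089·17.3539 ≈ 1.9657.

c_gold ≈ 1.9657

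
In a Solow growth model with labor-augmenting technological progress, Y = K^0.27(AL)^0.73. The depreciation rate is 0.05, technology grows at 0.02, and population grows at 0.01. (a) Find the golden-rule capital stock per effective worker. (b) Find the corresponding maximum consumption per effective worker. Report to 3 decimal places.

Capital per effective worker breaks even when investment replaces (n + g + δ)·k; here n + g + δ = 0.08.
At the golden rule the marginal product of capital equals n+g+δ: 0.27·k^(0.27−1) = 0.08. Solving, k_gold = (0.27/0.08)^(1/0.73) ≈ 5.2925.
y_gold = 5.2925^0.27 ≈ 1.5682; c_gold = y_gold − 0.08·k_gold ≈ 1.1448.

(a) k_gold ≈ 5.293; (b) c_gold ≈ 1.145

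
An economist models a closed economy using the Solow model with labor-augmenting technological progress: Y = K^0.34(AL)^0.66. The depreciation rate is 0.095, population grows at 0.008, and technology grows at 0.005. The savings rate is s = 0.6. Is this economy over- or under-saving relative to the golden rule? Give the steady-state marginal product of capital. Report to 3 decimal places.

Break-even investment rate: n + g + δ = 0.008 + 0.005 + 0.095 = 0.108.
Steady-state k*: s·k^0.34 = 0.108·k gives k* = (0.6/0.108)^(1/0.66) ≈ 13.4392.
MPK = 0.34·13.4392^(-0.66) ≈ 0.0612.
MPK < n+g+δ = 0.108, so the economy is dynamically inefficient (over-saving).

over-saving; MPK ≈ 0.061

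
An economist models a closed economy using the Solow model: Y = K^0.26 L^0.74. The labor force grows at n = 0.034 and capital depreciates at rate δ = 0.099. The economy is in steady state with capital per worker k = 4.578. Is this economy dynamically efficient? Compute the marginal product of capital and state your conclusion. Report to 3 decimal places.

Capital per worker breaks even when investment replaces (n + δ)·k; here n + δ = 0.133.
MPK = 0.26·k^(0.26−1) = 0.26·4.578^(-0.74) ≈ 0.0843.
MPK < 0.133, so the economy is dynamically inefficient (over-saving).

dynamically inefficient; MPK ≈ 0.084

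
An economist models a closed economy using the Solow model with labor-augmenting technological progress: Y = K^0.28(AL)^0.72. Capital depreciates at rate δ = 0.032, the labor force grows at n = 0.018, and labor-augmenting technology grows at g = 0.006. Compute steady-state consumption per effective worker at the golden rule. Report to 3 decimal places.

c_gold ≈ 1.346

Capital per effective worker breaks even when investment replaces (n + g + δ)·k; here n + g + δ = 0.056.
Setting f'(k) = n+g+δ gives 0.28·k^(0.28−1) = 0.056, hence k_gold = (0.28/0.056)^(1/0.72) ≈ 9.3496.
y_gold = 9.3496^0.28 ≈ 1.8699.
c_gold = y_gold − (n+g+δ)·k_gold = 1.8699 − 0.056·9.3496 ≈ 1.3463.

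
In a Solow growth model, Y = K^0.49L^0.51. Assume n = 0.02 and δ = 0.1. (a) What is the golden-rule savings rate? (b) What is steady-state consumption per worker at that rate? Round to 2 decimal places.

(a) s_gold = 0.49; (b) c_gold ≈ 1.97

n + δ = 0.02 + 0.1 = 0.12.
For Cobb-Douglas, s_gold equals capital's share: s_gold = 0.49.
Golden rule sets MPK = n+δ: 0.49·k^(0.49−1) = 0.12, so k_gold = (0.49/0.12)^(1/0.51) ≈ 15.7786.
y_gold = 15.7786^0.49 ≈ 3.8641; c_gold = (1−0.49)·y_gold ≈ 1.9707.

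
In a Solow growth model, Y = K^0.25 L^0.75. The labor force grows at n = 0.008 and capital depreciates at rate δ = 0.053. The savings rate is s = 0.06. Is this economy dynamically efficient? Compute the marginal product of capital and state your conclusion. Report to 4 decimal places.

Capital per worker breaks even when investment replaces (n + δ)·k; here n + δ = 0.061.
Steady-state k*: s·k^0.25 = 0.061·k gives k* = (0.06/0.061)^(1/0.75) ≈ 0.9782.
MPK = 0.25·0.9782^(-0.75) ≈ 0.2542.
MPK > n+δ = 0.061, so the economy is dynamically efficient (under-saving).

dynamically efficient; MPK ≈ 0.2542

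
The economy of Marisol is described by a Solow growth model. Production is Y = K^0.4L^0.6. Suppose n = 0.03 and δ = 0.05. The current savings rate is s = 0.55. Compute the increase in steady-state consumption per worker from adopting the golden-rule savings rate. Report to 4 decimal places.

Δc ≈ 0.1274

Break-even investment rate: n + δ = 0.03 + 0.05 = 0.08.
Current steady state (s = 0.55): k* = (0.55/0.08)^(1/0.6) ≈ 24.8573, y* = 24.8573^0.4 ≈ 3.6156, c* = (1−0.55)·3.6156 ≈ 1.6270.
Setting f'(k) = n+δ gives 0.4·k^(0.4−1) = 0.08, hence k_gold = (0.4/0.08)^(1/0.6) ≈ 14.6201.
y_gold = 14.6201^0.4 ≈ 2.9240, c_gold = y_gold − 0.08·k_gold ≈ 1.7544.
Gain: Δc = 1.7544 − 1.6270 ≈ 0.1274.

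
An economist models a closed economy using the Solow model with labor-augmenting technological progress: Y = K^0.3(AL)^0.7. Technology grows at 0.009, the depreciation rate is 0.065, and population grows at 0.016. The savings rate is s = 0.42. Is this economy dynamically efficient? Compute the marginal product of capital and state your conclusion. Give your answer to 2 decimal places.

Break-even investment rate: n + g + δ = 0.016 + 0.009 + 0.065 = 0.09.
Steady-state k*: s·k^0.3 = 0.09·k gives k* = (0.42/0.09)^(1/0.7) ≈ 9.0308.
MPK = 0.3·9.0308^(-0.7) ≈ 0.0643.
MPK < n+g+δ = 0.09, so the economy is dynamically inefficient (over-saving).

dynamically inefficient; MPK ≈ 0.06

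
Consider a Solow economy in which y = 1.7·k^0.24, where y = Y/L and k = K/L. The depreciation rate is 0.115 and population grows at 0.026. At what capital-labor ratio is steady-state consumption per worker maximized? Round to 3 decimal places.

Capital per worker breaks even when investment replaces (n + δ)·k; here n + δ = 0.141.
At the golden rule the marginal product of capital equals n+δ: 0.24·1.7·k^(0.24−1) = 0.141. Solving, k_gold = (0.24·1.7/0.141)^(1/0.76) ≈ 4.0472.

k_gold ≈ 4.047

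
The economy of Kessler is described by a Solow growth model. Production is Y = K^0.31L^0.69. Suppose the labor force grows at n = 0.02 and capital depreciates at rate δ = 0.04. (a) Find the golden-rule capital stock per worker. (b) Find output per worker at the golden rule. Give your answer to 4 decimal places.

(a) k_gold ≈ 10.8053; (b) y_gold ≈ 2.0914

The effective depreciation rate is n + δ = 0.02 + 0.04 = 0.06.
Maximizing c = f(k) − (n+δ)·k gives f'(k) = n+δ, i.e. 0.31·k^(0.31−1) = 0.06, so k_gold = (0.31/0.06)^(1/0.69) ≈ 10.8053.
y_gold = 10.8053^0.31 ≈ 2.0914.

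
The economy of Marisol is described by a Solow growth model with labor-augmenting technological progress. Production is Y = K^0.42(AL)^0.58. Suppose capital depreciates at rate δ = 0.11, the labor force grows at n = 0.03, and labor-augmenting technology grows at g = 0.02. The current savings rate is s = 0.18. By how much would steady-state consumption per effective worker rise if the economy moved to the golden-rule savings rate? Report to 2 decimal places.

n + g + δ = 0.03 + 0.02 + 0.11 = 0.16.
Current steady state (s = 0.18): k* = (0.18/0.16)^(1/0.58) ≈ 1.2252, y* = 1.2252^0.42 ≈ 1.0890, c* = (1−0.18)·1.0890 ≈ 0.8930.
At the golden rule the marginal product of capital equals n+g+δ: 0.42·k^(0.42−1) = 0.16. Solving, k_gold = (0.42/0.16)^(1/0.58) ≈ 5.2800.
y_gold = 5.2800^0.42 ≈ 2.0114, c_gold = y_gold − 0.16·k_gold ≈ 1.1666.
Gain: Δc = 1.1666 − 0.8930 ≈ 0.2736.

Δc ≈ 0.27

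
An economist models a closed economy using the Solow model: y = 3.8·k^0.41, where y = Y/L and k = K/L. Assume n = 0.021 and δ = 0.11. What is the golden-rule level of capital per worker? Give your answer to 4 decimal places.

k_gold ≈ 66.4563

Capital per worker breaks even when investment replaces (n + δ)·k; here n + δ = 0.131.
Golden rule sets MPK = n+δ: 0.41·3.8·k^(0.41−1) = 0.131, so k_gold = (0.41·3.8/0.131)^(1/0.59) ≈ 66.4563.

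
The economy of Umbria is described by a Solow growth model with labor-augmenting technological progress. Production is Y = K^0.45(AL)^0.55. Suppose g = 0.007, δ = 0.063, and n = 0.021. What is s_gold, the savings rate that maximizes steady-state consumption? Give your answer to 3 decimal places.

s_gold = 0.450

n + g + δ = 0.021 + 0.007 + 0.063 = 0.091.
At the golden rule MPK = n+g+δ, and in any Cobb-Douglas steady state s = (n+g+δ)·k/y = MPK·k/y = capital's share 0.45.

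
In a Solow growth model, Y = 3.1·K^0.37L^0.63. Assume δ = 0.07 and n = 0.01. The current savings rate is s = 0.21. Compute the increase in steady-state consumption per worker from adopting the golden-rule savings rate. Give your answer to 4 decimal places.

The effective depreciation rate is n + δ = 0.01 + 0.07 = 0.08.
Current steady state (s = 0.21): k* = (0.21·3.1/0.08)^(1/0.63) ≈ 27.8756, y* = 3.1·27.8756^0.37 ≈ 10.6193, c* = (1−0.21)·10.6193 ≈ 8.3892.
At the golden rule the marginal product of capital equals n+δ: 0.37·3.1·k^(0.37−1) = 0.08. Solving, k_gold = (0.37·3.1/0.08)^(1/0.63) ≈ 68.4971.
y_gold = 3.1·68.4971^0.37 ≈ 14.8102, c_gold = y_gold − 0.08·k_gold ≈ 9.3304.
Gain: Δc = 9.3304 − 8.3892 ≈ 0.9412.

Δc ≈ 0.9412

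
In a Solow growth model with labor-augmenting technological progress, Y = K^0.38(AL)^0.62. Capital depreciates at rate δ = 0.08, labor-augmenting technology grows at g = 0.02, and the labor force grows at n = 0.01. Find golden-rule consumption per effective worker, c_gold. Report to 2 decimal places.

c_gold ≈ 1.33

The effective depreciation rate is n + g + δ = 0.01 + 0.02 + 0.08 = 0.11.
Setting f'(k) = n+g+δ gives 0.38·k^(0.38−1) = 0.11, hence k_gold = (0.38/0.11)^(1/0.62) ≈ 7.3854.
y_gold = 7.3854^0.38 ≈ 2.1379.
c_gold = y_gold − (n+g+δ)·k_gold = 2.1379 − 0.11·7.3854 ≈ 1.3255.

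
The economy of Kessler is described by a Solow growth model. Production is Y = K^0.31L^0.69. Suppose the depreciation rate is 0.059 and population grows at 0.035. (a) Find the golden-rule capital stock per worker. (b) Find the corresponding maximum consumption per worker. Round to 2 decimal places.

n + δ = 0.035 + 0.059 = 0.094.
Maximizing c = f(k) − (n+δ)·k gives f'(k) = n+δ, i.e. 0.31·k^(0.31−1) = 0.094, so k_gold = (0.31/0.094)^(1/0.69) ≈ 5.6372.
y_gold = 5.6372^0.31 ≈ 1.7093; c_gold = y_gold − 0.094·k_gold ≈ 1.1794.

(a) k_gold ≈ 5.64; (b) c_gold ≈ 1.18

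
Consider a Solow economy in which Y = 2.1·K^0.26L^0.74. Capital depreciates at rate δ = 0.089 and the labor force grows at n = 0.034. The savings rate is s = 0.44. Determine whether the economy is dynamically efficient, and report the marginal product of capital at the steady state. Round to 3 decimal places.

The effective depreciation rate is n + δ = 0.034 + 0.089 = 0.123.
Steady-state k*: s·A·k^0.26 = 0.123·k gives k* = (0.44·2.1/0.123)^(1/0.74) ≈ 15.2570.
MPK = 0.26·2.1·15.2570^(-0.74) ≈ 0.0727.
MPK < n+δ = 0.123, so the economy is dynamically inefficient (over-saving).

dynamically inefficient; MPK ≈ 0.073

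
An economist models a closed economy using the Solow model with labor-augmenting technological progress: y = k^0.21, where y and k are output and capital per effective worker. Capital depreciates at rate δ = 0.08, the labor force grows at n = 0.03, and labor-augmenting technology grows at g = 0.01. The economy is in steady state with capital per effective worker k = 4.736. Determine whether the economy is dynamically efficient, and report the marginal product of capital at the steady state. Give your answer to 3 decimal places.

Capital per effective worker breaks even when investment replaces (n + g + δ)·k; here n + g + δ = 0.12.
MPK = 0.21·k^(0.21−1) = 0.21·4.736^(-0.79) ≈ 0.0615.
MPK < 0.12, so the economy is dynamically inefficient (over-saving).

dynamically inefficient; MPK ≈ 0.061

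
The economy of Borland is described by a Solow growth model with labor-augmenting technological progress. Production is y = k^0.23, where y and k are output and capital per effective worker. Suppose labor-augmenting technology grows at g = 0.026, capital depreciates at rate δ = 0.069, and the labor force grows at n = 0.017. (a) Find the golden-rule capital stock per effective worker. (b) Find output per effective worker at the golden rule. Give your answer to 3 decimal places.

(a) k_gold ≈ 2.546; (b) y_gold ≈ 1.240

Break-even investment rate: n + g + δ = 0.017 + 0.026 + 0.069 = 0.112.
Golden rule sets MPK = n+g+δ: 0.23·k^(0.23−1) = 0.112, so k_gold = (0.23/0.112)^(1/0.77) ≈ 2.5460.
y_gold = 2.5460^0.23 ≈ 1.2398.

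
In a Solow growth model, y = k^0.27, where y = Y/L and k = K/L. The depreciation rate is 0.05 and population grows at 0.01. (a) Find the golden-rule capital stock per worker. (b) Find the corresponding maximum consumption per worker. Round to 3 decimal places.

(a) k_gold ≈ 7.849; (b) c_gold ≈ 1.273

Break-even investment rate: n + δ = 0.01 + 0.05 = 0.06.
Golden rule sets MPK = n+δ: 0.27·k^(0.27−1) = 0.06, so k_gold = (0.27/0.06)^(1/0.73) ≈ 7.8490.
y_gold = 7.8490^0.27 ≈ 1.7442; c_gold = y_gold − 0.06·k_gold ≈ 1.2733.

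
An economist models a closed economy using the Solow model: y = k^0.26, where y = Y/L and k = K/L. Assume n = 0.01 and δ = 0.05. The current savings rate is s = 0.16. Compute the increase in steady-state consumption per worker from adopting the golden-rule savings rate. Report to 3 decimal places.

Break-even investment rate: n + δ = 0.01 + 0.05 = 0.06.
Current steady state (s = 0.16): k* = (0.16/0.06)^(1/0.74) ≈ 3.7639, y* = 3.7639^0.26 ≈ 1.4114, c* = (1−0.16)·1.4114 ≈ 1.1856.
At the golden rule the marginal product of capital equals n+δ: 0.26·k^(0.26−1) = 0.06. Solving, k_gold = (0.26/0.06)^(1/0.74) ≈ 7.2539.
y_gold = 7.2539^0.26 ≈ 1.6740, c_gold = y_gold − 0.06·k_gold ≈ 1.2387.
Gain: Δc = 1.2387 − 1.1856 ≈ 0.0531.

Δc ≈ 0.053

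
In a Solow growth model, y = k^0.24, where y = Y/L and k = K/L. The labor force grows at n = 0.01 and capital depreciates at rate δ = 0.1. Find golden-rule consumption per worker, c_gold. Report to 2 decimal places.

c_gold ≈ 0.97

The effective depreciation rate is n + δ = 0.01 + 0.1 = 0.11.
Maximizing c = f(k) − (n+δ)·k gives f'(k) = n+δ, i.e. 0.24·k^(0.24−1) = 0.11, so k_gold = (0.24/0.11)^(1/0.76) ≈ 2.7913.
y_gold = 2.7913^0.24 ≈ 1.2794.
c_gold = y_gold − (n+δ)·k_gold = 1.2794 − 0.11·2.7913 ≈ 0.9723.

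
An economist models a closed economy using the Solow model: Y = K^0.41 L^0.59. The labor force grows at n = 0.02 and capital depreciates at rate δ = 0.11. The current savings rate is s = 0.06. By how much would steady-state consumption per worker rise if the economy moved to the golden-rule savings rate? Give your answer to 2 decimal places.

n + δ = 0.02 + 0.11 = 0.13.
Current steady state (s = 0.06): k* = (0.06/0.13)^(1/0.59) ≈ 0.2697, y* = 0.2697^0.41 ≈ 0.5843, c* = (1−0.06)·0.5843 ≈ 0.5493.
At the golden rule the marginal product of capital equals n+δ: 0.41·k^(0.41−1) = 0.13. Solving, k_gold = (0.41/0.13)^(1/0.59) ≈ 7.0064.
y_gold = 7.0064^0.41 ≈ 2.2215, c_gold = y_gold − 0.13·k_gold ≈ 1.3107.
Gain: Δc = 1.3107 − 0.5493 ≈ 0.7614.

Δc ≈ 0.76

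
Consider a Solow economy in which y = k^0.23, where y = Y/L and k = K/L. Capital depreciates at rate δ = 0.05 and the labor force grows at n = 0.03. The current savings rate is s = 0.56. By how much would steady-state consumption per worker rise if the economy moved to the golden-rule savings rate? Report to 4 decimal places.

Δc ≈ 0.2687

n + δ = 0.03 + 0.05 = 0.08.
Current steady state (s = 0.56): k* = (0.56/0.08)^(1/0.77) ≈ 12.5179, y* = 12.5179^0.23 ≈ 1.7883, c* = (1−0.56)·1.7883 ≈ 0.7868.
Golden rule sets MPK = n+δ: 0.23·k^(0.23−1) = 0.08, so k_gold = (0.23/0.08)^(1/0.77) ≈ 3.9412.
y_gold = 3.9412^0.23 ≈ 1.3709, c_gold = y_gold − 0.08·k_gold ≈ 1.0556.
Gain: Δc = 1.0556 − 0.7868 ≈ 0.2687.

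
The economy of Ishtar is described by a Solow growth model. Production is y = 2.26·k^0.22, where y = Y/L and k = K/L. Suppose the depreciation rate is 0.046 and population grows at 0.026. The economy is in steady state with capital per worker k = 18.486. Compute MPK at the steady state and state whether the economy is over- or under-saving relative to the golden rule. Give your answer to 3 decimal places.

Capital per worker breaks even when investment replaces (n + δ)·k; here n + δ = 0.072.
MPK = 0.22·2.26·k^(0.22−1) = 0.22·2.26·18.486^(-0.78) ≈ 0.0511.
MPK < 0.072, so the economy is dynamically inefficient (over-saving).

over-saving; MPK ≈ 0.051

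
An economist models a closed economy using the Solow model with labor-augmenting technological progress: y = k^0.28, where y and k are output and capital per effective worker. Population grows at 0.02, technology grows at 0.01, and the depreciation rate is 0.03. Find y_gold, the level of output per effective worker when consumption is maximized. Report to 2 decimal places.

y_gold ≈ 1.82

Capital per effective worker breaks even when investment replaces (n + g + δ)·k; here n + g + δ = 0.06.
Maximizing c = f(k) − (n+g+δ)·k gives f'(k) = n+g+δ, i.e. 0.28·k^(0.28−1) = 0.06, so k_gold = (0.28/0.06)^(1/0.72) ≈ 8.4952.
Output: y_gold = k_gold^0.28 = 8.4952^0.28 ≈ 1.8204.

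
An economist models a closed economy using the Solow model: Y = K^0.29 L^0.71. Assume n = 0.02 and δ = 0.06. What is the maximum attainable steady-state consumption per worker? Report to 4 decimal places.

The effective depreciation rate is n + δ = 0.02 + 0.06 = 0.08.
Maximizing c = f(k) − (n+δ)·k gives f'(k) = n+δ, i.e. 0.29·k^(0.29−1) = 0.08, so k_gold = (0.29/0.08)^(1/0.71) ≈ 6.1342.
y_gold = 6.1342^0.29 ≈ 1.6922.
c_gold = y_gold − (n+δ)·k_gold = 1.6922 − 0.08·6.1342 ≈ 1.2015.

c_gold ≈ 1.2015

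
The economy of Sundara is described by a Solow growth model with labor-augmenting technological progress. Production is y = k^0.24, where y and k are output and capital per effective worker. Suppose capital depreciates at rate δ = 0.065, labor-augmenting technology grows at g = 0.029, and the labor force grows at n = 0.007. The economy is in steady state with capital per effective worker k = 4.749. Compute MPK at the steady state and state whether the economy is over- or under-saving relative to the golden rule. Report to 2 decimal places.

The effective depreciation rate is n + g + δ = 0.007 + 0.029 + 0.065 = 0.101.
MPK = 0.24·k^(0.24−1) = 0.24·4.749^(-0.76) ≈ 0.0735.
MPK < 0.101, so the economy is dynamically inefficient (over-saving).

over-saving; MPK ≈ 0.07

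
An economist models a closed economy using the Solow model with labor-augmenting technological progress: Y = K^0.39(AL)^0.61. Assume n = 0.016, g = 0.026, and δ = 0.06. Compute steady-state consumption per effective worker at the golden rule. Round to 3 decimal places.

The effective depreciation rate is n + g + δ = 0.016 + 0.026 + 0.06 = 0.102.
Setting f'(k) = n+g+δ gives 0.39·k^(0.39−1) = 0.102, hence k_gold = (0.39/0.102)^(1/0.61) ≈ 9.0128.
y_gold = 9.0128^0.39 ≈ 2.3572.
c_gold = y_gold − (n+g+δ)·k_gold = 2.3572 − 0.102·9.0128 ≈ 1.4379.

c_gold ≈ 1.438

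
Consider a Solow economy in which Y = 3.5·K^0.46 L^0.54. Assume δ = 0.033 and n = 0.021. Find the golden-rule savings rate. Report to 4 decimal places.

s_gold = 0.4600

n + δ = 0.021 + 0.033 = 0.054.
At the golden rule MPK = n+δ, and in any Cobb-Douglas steady state s = (n+δ)·k/y = MPK·k/y = capital's share 0.46.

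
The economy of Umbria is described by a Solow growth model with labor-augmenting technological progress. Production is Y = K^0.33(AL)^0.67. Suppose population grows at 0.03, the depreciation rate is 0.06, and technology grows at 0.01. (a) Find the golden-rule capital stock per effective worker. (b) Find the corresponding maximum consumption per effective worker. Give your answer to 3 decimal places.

The effective depreciation rate is n + g + δ = 0.03 + 0.01 + 0.06 = 0.1.
Golden rule sets MPK = n+g+δ: 0.33·k^(0.33−1) = 0.1, so k_gold = (0.33/0.1)^(1/0.67) ≈ 5.9416.
y_gold = 5.9416^0.33 ≈ 1.8005; c_gold = y_gold − 0.1·k_gold ≈ 1.2063.

(a) k_gold ≈ 5.942; (b) c_gold ≈ 1.206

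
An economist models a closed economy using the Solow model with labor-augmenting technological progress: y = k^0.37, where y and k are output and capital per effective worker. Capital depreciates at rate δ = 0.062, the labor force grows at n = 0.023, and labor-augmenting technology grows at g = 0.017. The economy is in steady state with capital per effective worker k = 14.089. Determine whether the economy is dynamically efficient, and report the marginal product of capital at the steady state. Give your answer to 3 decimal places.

The effective depreciation rate is n + g + δ = 0.023 + 0.017 + 0.062 = 0.102.
MPK = 0.37·k^(0.37−1) = 0.37·14.089^(-0.63) ≈ 0.0699.
MPK < 0.102, so the economy is dynamically inefficient (over-saving).

dynamically inefficient; MPK ≈ 0.070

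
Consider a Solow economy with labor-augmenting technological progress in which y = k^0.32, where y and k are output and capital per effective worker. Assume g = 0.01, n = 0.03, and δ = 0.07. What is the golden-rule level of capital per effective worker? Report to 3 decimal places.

k_gold ≈ 4.808

Capital per effective worker breaks even when investment replaces (n + g + δ)·k; here n + g + δ = 0.11.
Golden rule sets MPK = n+g+δ: 0.32·k^(0.32−1) = 0.11, so k_gold = (0.32/0.11)^(1/0.68) ≈ 4.8083.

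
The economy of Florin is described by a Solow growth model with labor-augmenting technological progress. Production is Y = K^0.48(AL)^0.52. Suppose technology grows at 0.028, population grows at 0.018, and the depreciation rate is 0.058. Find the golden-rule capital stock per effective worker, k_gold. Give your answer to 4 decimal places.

k_gold ≈ 18.9375

Break-even investment rate: n + g + δ = 0.018 + 0.028 + 0.058 = 0.104.
Maximizing c = f(k) − (n+g+δ)·k gives f'(k) = n+g+δ, i.e. 0.48·k^(0.48−1) = 0.104, so k_gold = (0.48/0.104)^(1/0.52) ≈ 18.9375.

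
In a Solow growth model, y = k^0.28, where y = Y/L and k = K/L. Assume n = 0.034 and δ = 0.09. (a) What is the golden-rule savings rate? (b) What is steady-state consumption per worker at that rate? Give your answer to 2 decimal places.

n + δ = 0.034 + 0.09 = 0.124.
For Cobb-Douglas, s_gold equals capital's share: s_gold = 0.28.
Maximizing c = f(k) − (n+δ)·k gives f'(k) = n+δ, i.e. 0.28·k^(0.28−1) = 0.124, so k_gold = (0.28/0.124)^(1/0.72) ≈ 3.0996.
y_gold = 3.0996^0.28 ≈ 1.3727; c_gold = (1−0.28)·y_gold ≈ 0.9883.

(a) s_gold = 0.28; (b) c_gold ≈ 0.99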